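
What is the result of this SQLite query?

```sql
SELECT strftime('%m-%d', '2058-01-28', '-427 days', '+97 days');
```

First apply '-427 days', '+97 days': 2058-01-28 → 2057-03-04.
`%m-%d` extracts the month-day: 03-04.

03-04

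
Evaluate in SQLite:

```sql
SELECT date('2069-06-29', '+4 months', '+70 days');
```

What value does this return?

Adding +4 months to 2069-06-29 gives 2069-10-29.
Applying '+70 days' to 2069-10-29: counting 70 days forward gives 2070-01-07.

2070-01-07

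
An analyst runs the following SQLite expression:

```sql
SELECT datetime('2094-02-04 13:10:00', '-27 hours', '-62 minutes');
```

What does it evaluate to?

2094-02-03 09:08:00

-27 hours from 2094-02-04 13:10:00 is 2094-02-03 10:10:00 (crosses midnight).
62 minutes = 1h 2m; -62 minutes from 2094-02-03 10:10:00 is 2094-02-03 09:08:00.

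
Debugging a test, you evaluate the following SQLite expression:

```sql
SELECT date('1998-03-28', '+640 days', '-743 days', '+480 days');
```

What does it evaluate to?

Applying '+640 days' to 1998-03-28: counting 640 days forward gives 1999-12-28.
Applying '-743 days' to 1999-12-28: counting 743 days back gives 1997-12-15.
Applying '+480 days' to 1997-12-15: counting 480 days forward gives 1999-04-09.

1999-04-09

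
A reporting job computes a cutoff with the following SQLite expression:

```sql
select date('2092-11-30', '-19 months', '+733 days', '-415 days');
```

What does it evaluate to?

Adding -19 months to 2092-11-30 gives 2091-04-30.
Applying '+733 days' to 2091-04-30: counting 733 days forward gives 2093-05-02.
Applying '-415 days' to 2093-05-02: counting 415 days back gives 2092-03-13.

2092-03-13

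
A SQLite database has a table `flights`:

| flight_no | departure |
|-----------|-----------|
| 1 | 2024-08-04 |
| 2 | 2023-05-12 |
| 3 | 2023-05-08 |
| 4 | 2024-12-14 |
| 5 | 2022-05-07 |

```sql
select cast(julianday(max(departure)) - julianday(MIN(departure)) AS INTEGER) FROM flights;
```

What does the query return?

952

MIN = 2022-05-07, MAX = 2024-12-14.
24 days remain in May 2022 after the 7th (31 − 7).
Full months from June 2022 through November 2024 contribute their day counts.
Then 14 days into December 2024.
Total: 24 + 30 + 31 + 31 + 30 + 31 + 30 + 31 + 31 + 28 + 31 + 30 + 31 + 30 + 31 + 31 + 30 + 31 + 30 + 31 + 31 + 29 + 31 + 30 + 31 + 30 + 31 + 31 + 30 + 31 + 30 + 14 = 952.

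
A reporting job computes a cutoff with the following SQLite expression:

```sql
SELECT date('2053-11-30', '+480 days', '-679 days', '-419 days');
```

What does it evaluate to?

2052-03-22

Applying '+480 days' to 2053-11-30: counting 480 days forward gives 2055-03-25.
Applying '-679 days' to 2055-03-25: counting 679 days back gives 2053-05-15.
Applying '-419 days' to 2053-05-15: counting 419 days back gives 2052-03-22.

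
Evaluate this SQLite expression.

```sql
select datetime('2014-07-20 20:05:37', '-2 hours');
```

-2 hours from 2014-07-20 20:05:37 is 2014-07-20 18:05:37.

2014-07-20 18:05:37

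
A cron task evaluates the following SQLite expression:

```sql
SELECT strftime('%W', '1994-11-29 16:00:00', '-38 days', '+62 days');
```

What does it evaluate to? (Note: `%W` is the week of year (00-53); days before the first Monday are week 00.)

51

First apply '-38 days', '+62 days': 1994-11-29 16:00:00 → 1994-12-23 16:00:00.
1994-12-23 is a Friday. SQLite's %W counts Mondays since the year started; the result is 51.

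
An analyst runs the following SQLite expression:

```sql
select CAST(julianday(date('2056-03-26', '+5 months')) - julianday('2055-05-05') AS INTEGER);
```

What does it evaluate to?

Adding +5 months to 2056-03-26 gives 2056-08-26.
26 days remain in May 2055 after the 5th (31 − 5).
Full months from June 2055 through July 2056 contribute their day counts.
Then 26 days into August 2056.
Total: 26 + 30 + 31 + 31 + 30 + 31 + 30 + 31 + 31 + 29 + 31 + 30 + 31 + 30 + 31 + 26 = 479.

479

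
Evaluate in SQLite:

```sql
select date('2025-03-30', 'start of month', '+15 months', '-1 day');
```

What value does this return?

2026-05-31

`start of month` rewinds 2025-03-30 to 2025-03-01.
Adding +15 months to 2025-03-01 gives 2026-06-01.
Going back 1 day from 2026-06-01 reaches 2026-05-31 (last day of May, 31 days).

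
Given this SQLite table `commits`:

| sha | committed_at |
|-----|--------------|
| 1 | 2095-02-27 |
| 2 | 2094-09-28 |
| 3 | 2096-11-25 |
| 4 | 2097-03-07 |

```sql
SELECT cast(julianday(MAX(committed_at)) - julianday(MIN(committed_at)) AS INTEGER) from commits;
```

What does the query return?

891

MIN = 2094-09-28, MAX = 2097-03-07.
2 days remain in September 2094 after the 28th (30 − 28).
Full months from October 2094 through February 2097 contribute their day counts.
Then 7 days into March 2097.
Total: 2 + 31 + 30 + 31 + 31 + 28 + 31 + 30 + 31 + 30 + 31 + 31 + 30 + 31 + 30 + 31 + 31 + 29 + 31 + 30 + 31 + 30 + 31 + 31 + 30 + 31 + 30 + 31 + 31 + 28 + 7 = 891.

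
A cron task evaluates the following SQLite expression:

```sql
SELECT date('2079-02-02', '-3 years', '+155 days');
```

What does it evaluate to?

2076-07-06

Adding -3 years to 2079-02-02 gives 2076-02-02.
Applying '+155 days' to 2076-02-02: counting 155 days forward gives 2076-07-06.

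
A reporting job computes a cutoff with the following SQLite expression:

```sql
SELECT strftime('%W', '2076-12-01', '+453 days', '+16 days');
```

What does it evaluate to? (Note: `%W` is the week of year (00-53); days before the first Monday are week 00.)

11

First apply '+453 days', '+16 days': 2076-12-01 → 2078-03-15.
2078-03-15 is a Tuesday. SQLite's %W counts Mondays since the year started; the result is 11.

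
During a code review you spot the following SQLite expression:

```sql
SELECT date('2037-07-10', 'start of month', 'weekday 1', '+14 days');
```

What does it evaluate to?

2037-07-20

`start of month` rewinds 2037-07-10 to 2037-07-01.
`weekday 1` advances to the next Monday; 2037-07-01 is a Wednesday, so it moves forward to 2037-07-06.
Advancing 14 more days within July lands on 2037-07-20.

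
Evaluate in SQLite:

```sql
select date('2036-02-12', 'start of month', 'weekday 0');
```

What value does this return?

2036-02-03

`start of month` rewinds 2036-02-12 to 2036-02-01.
`weekday 0` advances to the next Sunday; 2036-02-01 is a Friday, so it moves forward to 2036-02-03.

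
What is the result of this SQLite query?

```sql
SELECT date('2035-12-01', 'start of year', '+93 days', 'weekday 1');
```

2035-04-09

`start of year` rewinds 2035-12-01 to 2035-01-01.
Applying '+93 days' to 2035-01-01: counting 93 days forward gives 2035-04-04.
`weekday 1` advances to the next Monday; 2035-04-04 is a Wednesday, so it moves forward to 2035-04-09.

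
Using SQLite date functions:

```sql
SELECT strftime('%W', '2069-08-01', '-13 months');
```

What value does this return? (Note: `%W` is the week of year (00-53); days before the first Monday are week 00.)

26

First apply '-13 months': 2069-08-01 → 2068-07-01.
2068-07-01 is a Sunday. SQLite's %W counts Mondays since the year started; the result is 26.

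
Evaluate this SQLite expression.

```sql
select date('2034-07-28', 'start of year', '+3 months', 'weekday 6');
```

`start of year` rewinds 2034-07-28 to 2034-01-01.
Adding +3 months to 2034-01-01 gives 2034-04-01.
`weekday 6` advances to the next Saturday; 2034-04-01 is already a Saturday, so it stays at 2034-04-01.

2034-04-01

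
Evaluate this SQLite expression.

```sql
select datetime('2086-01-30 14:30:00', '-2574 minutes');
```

2574 minutes = 42h 54m; -2574 minutes from 2086-01-30 14:30:00 is 2086-01-28 19:36:00 (crosses midnight).

2086-01-28 19:36:00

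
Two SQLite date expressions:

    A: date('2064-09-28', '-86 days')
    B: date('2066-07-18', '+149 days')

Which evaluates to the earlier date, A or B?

A = 2064-07-04.
B = 2066-12-14.
A is earlier.

A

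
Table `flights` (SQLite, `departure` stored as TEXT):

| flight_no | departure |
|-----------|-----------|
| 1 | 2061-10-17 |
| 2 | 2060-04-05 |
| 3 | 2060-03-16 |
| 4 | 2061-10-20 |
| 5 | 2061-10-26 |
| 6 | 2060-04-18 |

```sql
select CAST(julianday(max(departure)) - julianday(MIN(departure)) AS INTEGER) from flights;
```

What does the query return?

MIN = 2060-03-16, MAX = 2061-10-26.
15 days remain in March 2060 after the 16th (31 − 16).
Full months from April 2060 through September 2061 contribute their day counts.
Then 26 days into October 2061.
Total: 15 + 30 + 31 + 30 + 31 + 31 + 30 + 31 + 30 + 31 + 31 + 28 + 31 + 30 + 31 + 30 + 31 + 31 + 30 + 26 = 589.

589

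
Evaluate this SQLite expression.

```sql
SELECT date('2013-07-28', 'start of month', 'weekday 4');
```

2013-07-04

`start of month` rewinds 2013-07-28 to 2013-07-01.
`weekday 4` advances to the next Thursday; 2013-07-01 is a Monday, so it moves forward to 2013-07-04.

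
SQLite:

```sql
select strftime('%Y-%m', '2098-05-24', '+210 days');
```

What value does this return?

2098-12

First apply '+210 days': 2098-05-24 → 2098-12-20.
`%Y-%m` extracts the year-month: 2098-12.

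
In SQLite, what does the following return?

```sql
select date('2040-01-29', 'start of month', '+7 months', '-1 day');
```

2040-07-31

`start of month` rewinds 2040-01-29 to 2040-01-01.
Adding +7 months to 2040-01-01 gives 2040-08-01.
Going back 1 day from 2040-08-01 reaches 2040-07-31 (last day of July, 31 days).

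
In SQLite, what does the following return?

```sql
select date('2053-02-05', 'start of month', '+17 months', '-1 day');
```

`start of month` rewinds 2053-02-05 to 2053-02-01.
Adding +17 months to 2053-02-01 gives 2054-07-01.
Going back 1 day from 2054-07-01 reaches 2054-06-30 (last day of June, 30 days).

2054-06-30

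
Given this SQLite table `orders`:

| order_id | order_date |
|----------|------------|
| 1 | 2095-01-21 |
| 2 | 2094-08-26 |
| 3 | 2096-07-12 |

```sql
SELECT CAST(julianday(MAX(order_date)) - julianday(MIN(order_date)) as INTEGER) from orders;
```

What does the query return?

686

MIN = 2094-08-26, MAX = 2096-07-12.
5 days remain in August 2094 after the 26th (31 − 26).
Full months from September 2094 through June 2096 contribute their day counts.
Then 12 days into July 2096.
Total: 5 + 30 + 31 + 30 + 31 + 31 + 28 + 31 + 30 + 31 + 30 + 31 + 31 + 30 + 31 + 30 + 31 + 31 + 29 + 31 + 30 + 31 + 30 + 12 = 686.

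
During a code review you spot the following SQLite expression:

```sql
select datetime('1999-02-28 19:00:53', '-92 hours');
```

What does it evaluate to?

1999-02-24 23:00:53

-92 hours from 1999-02-28 19:00:53 is 1999-02-24 23:00:53 (crosses midnight).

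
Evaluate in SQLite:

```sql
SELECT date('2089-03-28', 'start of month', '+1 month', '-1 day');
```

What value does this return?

`start of month` rewinds 2089-03-28 to 2089-03-01.
Adding +1 month to 2089-03-01 gives 2089-04-01.
Going back 1 day from 2089-04-01 reaches 2089-03-31 (last day of March, 31 days).

2089-03-31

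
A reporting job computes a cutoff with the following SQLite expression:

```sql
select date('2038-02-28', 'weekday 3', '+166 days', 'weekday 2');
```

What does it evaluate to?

2038-08-17

`weekday 3` advances to the next Wednesday; 2038-02-28 is a Sunday, so it moves forward to 2038-03-03.
Applying '+166 days' to 2038-03-03: counting 166 days forward gives 2038-08-16.
`weekday 2` advances to the next Tuesday; 2038-08-16 is a Monday, so it moves forward to 2038-08-17.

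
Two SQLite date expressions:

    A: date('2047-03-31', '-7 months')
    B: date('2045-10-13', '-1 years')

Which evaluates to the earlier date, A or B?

A = 2046-08-31.
B = 2044-10-13.
B is earlier.

B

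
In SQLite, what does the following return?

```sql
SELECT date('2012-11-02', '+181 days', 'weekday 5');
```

2013-05-03

Applying '+181 days' to 2012-11-02: counting 181 days forward gives 2013-05-02.
`weekday 5` advances to the next Friday; 2013-05-02 is a Thursday, so it moves forward to 2013-05-03.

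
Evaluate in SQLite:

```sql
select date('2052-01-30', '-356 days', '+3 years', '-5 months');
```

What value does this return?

2053-09-08

Applying '-356 days' to 2052-01-30: counting 356 days back gives 2051-02-08.
Adding +3 years to 2051-02-08 gives 2054-02-08.
Adding -5 months to 2054-02-08 gives 2053-09-08.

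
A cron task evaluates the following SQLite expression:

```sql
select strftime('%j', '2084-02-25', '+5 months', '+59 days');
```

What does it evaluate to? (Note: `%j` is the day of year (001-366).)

266

First apply '+5 months', '+59 days': 2084-02-25 → 2084-09-22.
Day-of-year for 2084-09-22: days since 2084-01-01 inclusive = 266, zero-padded to 266.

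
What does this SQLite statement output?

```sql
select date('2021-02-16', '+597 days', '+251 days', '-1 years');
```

Applying '+597 days' to 2021-02-16: counting 597 days forward gives 2022-10-06.
Applying '+251 days' to 2022-10-06: counting 251 days forward gives 2023-06-14.
Adding -1 year to 2023-06-14 gives 2022-06-14.

2022-06-14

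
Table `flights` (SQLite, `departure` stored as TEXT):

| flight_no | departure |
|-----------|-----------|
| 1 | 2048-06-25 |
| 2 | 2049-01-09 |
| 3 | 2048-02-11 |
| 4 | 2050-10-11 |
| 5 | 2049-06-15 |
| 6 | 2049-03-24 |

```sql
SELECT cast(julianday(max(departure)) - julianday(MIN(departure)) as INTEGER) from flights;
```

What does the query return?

MIN = 2048-02-11, MAX = 2050-10-11.
18 days remain in February 2048 after the 11th (29 − 11).
Full months from March 2048 through September 2050 contribute their day counts.
Then 11 days into October 2050.
Total: 18 + 31 + 30 + 31 + 30 + 31 + 31 + 30 + 31 + 30 + 31 + 31 + 28 + 31 + 30 + 31 + 30 + 31 + 31 + 30 + 31 + 30 + 31 + 31 + 28 + 31 + 30 + 31 + 30 + 31 + 31 + 30 + 11 = 973.

973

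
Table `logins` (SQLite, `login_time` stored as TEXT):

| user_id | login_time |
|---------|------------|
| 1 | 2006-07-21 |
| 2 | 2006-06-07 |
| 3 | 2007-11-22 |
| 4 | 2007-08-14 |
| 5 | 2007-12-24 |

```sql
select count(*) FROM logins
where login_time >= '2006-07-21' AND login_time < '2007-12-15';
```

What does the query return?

Rows in [2006-07-21, 2007-12-15): 2006-07-21, 2007-11-22, 2007-08-14 → 3 rows.

3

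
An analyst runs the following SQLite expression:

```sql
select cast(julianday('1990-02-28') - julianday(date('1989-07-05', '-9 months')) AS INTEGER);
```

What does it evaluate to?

Adding -9 months to 1989-07-05 gives 1988-10-05.
26 days remain in October 1988 after the 5th (31 − 5).
Full months from November 1988 through January 1990 contribute their day counts.
Then 28 days into February 1990.
Total: 26 + 30 + 31 + 31 + 28 + 31 + 30 + 31 + 30 + 31 + 31 + 30 + 31 + 30 + 31 + 31 + 28 = 511.

511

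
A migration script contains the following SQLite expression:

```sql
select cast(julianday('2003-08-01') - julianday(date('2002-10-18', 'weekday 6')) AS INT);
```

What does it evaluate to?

286

`weekday 6` advances to the next Saturday; 2002-10-18 is a Friday, so it moves forward to 2002-10-19.
12 days remain in October 2002 after the 19th (31 − 19).
Full months from November 2002 through July 2003 contribute their day counts.
Then 1 day into August 2003.
Total: 12 + 30 + 31 + 31 + 28 + 31 + 30 + 31 + 30 + 31 + 1 = 286.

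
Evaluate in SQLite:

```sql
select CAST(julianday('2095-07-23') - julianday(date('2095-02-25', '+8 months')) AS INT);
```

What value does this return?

Adding +8 months to 2095-02-25 gives 2095-10-25.
8 days remain in July 2095 after the 23rd (31 − 23).
August 2095: 31 days.
September 2095: 30 days.
Then 25 days into October 2095.
Total: 8 + 31 + 30 + 25 = 94.
The subtraction is earlier − later, so the result is −94 → -94.

-94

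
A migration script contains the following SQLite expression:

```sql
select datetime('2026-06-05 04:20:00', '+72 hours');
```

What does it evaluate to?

+72 hours from 2026-06-05 04:20:00 is 2026-06-08 04:20:00 (crosses midnight).

2026-06-08 04:20:00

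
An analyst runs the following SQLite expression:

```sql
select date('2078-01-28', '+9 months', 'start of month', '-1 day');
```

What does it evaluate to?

Adding +9 months to 2078-01-28 gives 2078-10-28.
`start of month` rewinds 2078-10-28 to 2078-10-01.
Going back 1 day from 2078-10-01 reaches 2078-09-30 (last day of September, 30 days).

2078-09-30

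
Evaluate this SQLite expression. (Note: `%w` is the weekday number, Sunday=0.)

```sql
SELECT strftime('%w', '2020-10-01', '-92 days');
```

First apply '-92 days': 2020-10-01 → 2020-07-01.
2020-07-01 is a Wednesday; with Sunday=0 that is 3.

3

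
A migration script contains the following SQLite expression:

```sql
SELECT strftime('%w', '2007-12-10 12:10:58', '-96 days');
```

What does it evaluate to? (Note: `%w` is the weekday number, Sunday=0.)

3

First apply '-96 days': 2007-12-10 12:10:58 → 2007-09-05 12:10:58.
2007-09-05 is a Wednesday; with Sunday=0 that is 3.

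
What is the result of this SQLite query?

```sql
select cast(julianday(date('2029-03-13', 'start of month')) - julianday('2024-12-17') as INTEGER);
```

`start of month` rewinds 2029-03-13 to 2029-03-01.
14 days remain in December 2024 after the 17th (31 − 17).
Full months from January 2025 through February 2029 contribute their day counts.
Then 1 day into March 2029.
Total: 14 + 31 + 28 + 31 + 30 + 31 + 30 + 31 + 31 + 30 + 31 + 30 + 31 + 31 + 28 + 31 + 30 + 31 + 30 + 31 + 31 + 30 + 31 + 30 + 31 + 31 + 28 + 31 + 30 + 31 + 30 + 31 + 31 + 30 + 31 + 30 + 31 + 31 + 29 + 31 + 30 + 31 + 30 + 31 + 31 + 30 + 31 + 30 + 31 + 31 + 28 + 1 = 1535.

1535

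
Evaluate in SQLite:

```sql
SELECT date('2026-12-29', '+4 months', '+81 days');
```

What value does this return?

Adding +4 months to 2026-12-29 gives 2027-04-29.
Applying '+81 days' to 2027-04-29: counting 81 days forward gives 2027-07-19.

2027-07-19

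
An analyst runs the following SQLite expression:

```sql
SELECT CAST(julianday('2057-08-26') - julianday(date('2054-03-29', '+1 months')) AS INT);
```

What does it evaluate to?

Adding +1 month to 2054-03-29 gives 2054-04-29.
1 day remains in April 2054 after the 29th (30 − 29).
Full months from May 2054 through July 2057 contribute their day counts.
Then 26 days into August 2057.
Total: 1 + 31 + 30 + 31 + 31 + 30 + 31 + 30 + 31 + 31 + 28 + 31 + 30 + 31 + 30 + 31 + 31 + 30 + 31 + 30 + 31 + 31 + 29 + 31 + 30 + 31 + 30 + 31 + 31 + 30 + 31 + 30 + 31 + 31 + 28 + 31 + 30 + 31 + 30 + 31 + 26 = 1215.

1215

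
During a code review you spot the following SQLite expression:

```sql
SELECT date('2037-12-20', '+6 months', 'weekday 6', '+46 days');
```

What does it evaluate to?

2038-08-11

Adding +6 months to 2037-12-20 gives 2038-06-20.
`weekday 6` advances to the next Saturday; 2038-06-20 is a Sunday, so it moves forward to 2038-06-26.
Applying '+46 days' to 2038-06-26: counting 46 days forward gives 2038-08-11.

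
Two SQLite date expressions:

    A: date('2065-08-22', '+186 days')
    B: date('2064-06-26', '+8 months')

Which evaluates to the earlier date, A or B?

B

A = 2066-02-24.
B = 2065-02-26.
B is earlier.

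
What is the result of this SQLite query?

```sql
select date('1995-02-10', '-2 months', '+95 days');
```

Adding -2 months to 1995-02-10 gives 1994-12-10.
Applying '+95 days' to 1994-12-10: counting 95 days forward gives 1995-03-15.

1995-03-15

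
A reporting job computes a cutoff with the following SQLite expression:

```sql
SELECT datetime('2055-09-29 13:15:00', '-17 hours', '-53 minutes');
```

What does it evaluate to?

-17 hours from 2055-09-29 13:15:00 is 2055-09-28 20:15:00 (crosses midnight).
-53 minutes from 2055-09-28 20:15:00 is 2055-09-28 19:22:00.

2055-09-28 19:22:00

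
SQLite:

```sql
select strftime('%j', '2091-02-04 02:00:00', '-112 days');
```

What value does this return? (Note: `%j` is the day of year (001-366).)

First apply '-112 days': 2091-02-04 02:00:00 → 2090-10-15 02:00:00.
Day-of-year for 2090-10-15: days since 2090-01-01 inclusive = 288, zero-padded to 288.

288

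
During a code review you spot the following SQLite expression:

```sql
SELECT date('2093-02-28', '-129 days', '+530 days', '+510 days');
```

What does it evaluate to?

2095-08-28

Applying '-129 days' to 2093-02-28: counting 129 days back gives 2092-10-22.
Applying '+530 days' to 2092-10-22: counting 530 days forward gives 2094-04-05.
Applying '+510 days' to 2094-04-05: counting 510 days forward gives 2095-08-28.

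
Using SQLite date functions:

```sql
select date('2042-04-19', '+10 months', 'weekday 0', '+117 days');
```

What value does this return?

Adding +10 months to 2042-04-19 gives 2043-02-19.
`weekday 0` advances to the next Sunday; 2043-02-19 is a Thursday, so it moves forward to 2043-02-22.
Applying '+117 days' to 2043-02-22: counting 117 days forward gives 2043-06-19.

2043-06-19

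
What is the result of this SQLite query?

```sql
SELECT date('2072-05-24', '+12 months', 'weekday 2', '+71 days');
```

2073-08-09

Adding +12 months to 2072-05-24 gives 2073-05-24.
`weekday 2` advances to the next Tuesday; 2073-05-24 is a Wednesday, so it moves forward to 2073-05-30.
Applying '+71 days' to 2073-05-30: counting 71 days forward gives 2073-08-09.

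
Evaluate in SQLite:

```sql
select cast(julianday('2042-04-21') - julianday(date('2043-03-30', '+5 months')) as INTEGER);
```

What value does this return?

-496

Adding +5 months to 2043-03-30 gives 2043-08-30.
9 days remain in April 2042 after the 21st (30 − 21).
Full months from May 2042 through July 2043 contribute their day counts.
Then 30 days into August 2043.
Total: 9 + 31 + 30 + 31 + 31 + 30 + 31 + 30 + 31 + 31 + 28 + 31 + 30 + 31 + 30 + 31 + 30 = 496.
The subtraction is earlier − later, so the result is −496 → -496.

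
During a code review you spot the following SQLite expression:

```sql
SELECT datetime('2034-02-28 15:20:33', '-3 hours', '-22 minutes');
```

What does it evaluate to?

2034-02-28 11:58:33

-3 hours from 2034-02-28 15:20:33 is 2034-02-28 12:20:33.
-22 minutes from 2034-02-28 12:20:33 is 2034-02-28 11:58:33.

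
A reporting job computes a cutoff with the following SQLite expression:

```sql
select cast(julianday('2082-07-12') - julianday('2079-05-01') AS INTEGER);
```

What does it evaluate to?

1168

30 days remain in May 2079 after the 1st (31 − 1).
Full months from June 2079 through June 2082 contribute their day counts.
Then 12 days into July 2082.
Total: 30 + 30 + 31 + 31 + 30 + 31 + 30 + 31 + 31 + 29 + 31 + 30 + 31 + 30 + 31 + 31 + 30 + 31 + 30 + 31 + 31 + 28 + 31 + 30 + 31 + 30 + 31 + 31 + 30 + 31 + 30 + 31 + 31 + 28 + 31 + 30 + 31 + 30 + 12 = 1168.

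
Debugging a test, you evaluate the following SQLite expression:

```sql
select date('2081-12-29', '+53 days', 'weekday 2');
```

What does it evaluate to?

Applying '+53 days' to 2081-12-29: counting 53 days forward gives 2082-02-20.
`weekday 2` advances to the next Tuesday; 2082-02-20 is a Friday, so it moves forward to 2082-02-24.

2082-02-24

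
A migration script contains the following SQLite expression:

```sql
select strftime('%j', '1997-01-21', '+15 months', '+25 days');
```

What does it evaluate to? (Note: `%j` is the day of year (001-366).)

First apply '+15 months', '+25 days': 1997-01-21 → 1998-05-16.
Day-of-year for 1998-05-16: days since 1998-01-01 inclusive = 136, zero-padded to 136.

136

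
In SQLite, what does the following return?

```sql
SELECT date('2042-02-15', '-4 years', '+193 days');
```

Adding -4 years to 2042-02-15 gives 2038-02-15.
Applying '+193 days' to 2038-02-15: counting 193 days forward gives 2038-08-27.

2038-08-27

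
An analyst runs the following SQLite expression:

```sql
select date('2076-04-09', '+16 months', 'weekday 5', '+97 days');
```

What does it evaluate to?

Adding +16 months to 2076-04-09 gives 2077-08-09.
`weekday 5` advances to the next Friday; 2077-08-09 is a Monday, so it moves forward to 2077-08-13.
Applying '+97 days' to 2077-08-13: counting 97 days forward gives 2077-11-18.

2077-11-18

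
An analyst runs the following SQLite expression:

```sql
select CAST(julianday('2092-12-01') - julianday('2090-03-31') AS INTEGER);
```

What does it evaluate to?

976

0 days remain in March 2090 after the 31st (31 − 31).
Full months from April 2090 through November 2092 contribute their day counts.
Then 1 day into December 2092.
Total: 0 + 30 + 31 + 30 + 31 + 31 + 30 + 31 + 30 + 31 + 31 + 28 + 31 + 30 + 31 + 30 + 31 + 31 + 30 + 31 + 30 + 31 + 31 + 29 + 31 + 30 + 31 + 30 + 31 + 31 + 30 + 31 + 30 + 1 = 976.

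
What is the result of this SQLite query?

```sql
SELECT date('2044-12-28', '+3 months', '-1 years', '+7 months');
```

2044-10-28

Adding +3 months to 2044-12-28 gives 2045-03-28.
Adding -1 year to 2045-03-28 gives 2044-03-28.
Adding +7 months to 2044-03-28 gives 2044-10-28.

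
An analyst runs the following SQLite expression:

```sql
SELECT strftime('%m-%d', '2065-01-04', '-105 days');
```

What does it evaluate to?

09-21

First apply '-105 days': 2065-01-04 → 2064-09-21.
`%m-%d` extracts the month-day: 09-21.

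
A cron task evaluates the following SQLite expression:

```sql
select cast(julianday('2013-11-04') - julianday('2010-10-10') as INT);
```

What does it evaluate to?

21 days remain in October 2010 after the 10th (31 − 10).
Full months from November 2010 through October 2013 contribute their day counts.
Then 4 days into November 2013.
Total: 21 + 30 + 31 + 31 + 28 + 31 + 30 + 31 + 30 + 31 + 31 + 30 + 31 + 30 + 31 + 31 + 29 + 31 + 30 + 31 + 30 + 31 + 31 + 30 + 31 + 30 + 31 + 31 + 28 + 31 + 30 + 31 + 30 + 31 + 31 + 30 + 31 + 4 = 1121.

1121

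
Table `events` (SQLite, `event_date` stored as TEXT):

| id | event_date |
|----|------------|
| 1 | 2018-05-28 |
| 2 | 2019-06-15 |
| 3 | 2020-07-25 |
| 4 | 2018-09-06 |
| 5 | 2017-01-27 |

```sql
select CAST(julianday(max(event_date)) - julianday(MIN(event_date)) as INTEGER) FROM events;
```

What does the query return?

1275

MIN = 2017-01-27, MAX = 2020-07-25.
4 days remain in January 2017 after the 27th (31 − 27).
Full months from February 2017 through June 2020 contribute their day counts.
Then 25 days into July 2020.
Total: 4 + 28 + 31 + 30 + 31 + 30 + 31 + 31 + 30 + 31 + 30 + 31 + 31 + 28 + 31 + 30 + 31 + 30 + 31 + 31 + 30 + 31 + 30 + 31 + 31 + 28 + 31 + 30 + 31 + 30 + 31 + 31 + 30 + 31 + 30 + 31 + 31 + 29 + 31 + 30 + 31 + 30 + 25 = 1275.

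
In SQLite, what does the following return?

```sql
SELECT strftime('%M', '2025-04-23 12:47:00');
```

47

`%M` extracts the 2-digit minute: 47.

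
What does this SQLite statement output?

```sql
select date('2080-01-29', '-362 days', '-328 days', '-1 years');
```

2077-03-10

Applying '-362 days' to 2080-01-29: counting 362 days back gives 2079-02-01.
Applying '-328 days' to 2079-02-01: counting 328 days back gives 2078-03-10.
Adding -1 year to 2078-03-10 gives 2077-03-10.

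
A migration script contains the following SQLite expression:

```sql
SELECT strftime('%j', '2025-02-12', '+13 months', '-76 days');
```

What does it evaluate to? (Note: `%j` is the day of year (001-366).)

First apply '+13 months', '-76 days': 2025-02-12 → 2025-12-26.
Day-of-year for 2025-12-26: days since 2025-01-01 inclusive = 360, zero-padded to 360.

360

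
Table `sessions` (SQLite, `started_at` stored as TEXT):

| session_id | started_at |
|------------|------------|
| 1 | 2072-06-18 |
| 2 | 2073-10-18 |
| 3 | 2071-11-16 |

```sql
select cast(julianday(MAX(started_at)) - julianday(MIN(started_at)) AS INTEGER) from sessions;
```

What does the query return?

702

MIN = 2071-11-16, MAX = 2073-10-18.
14 days remain in November 2071 after the 16th (30 − 16).
Full months from December 2071 through September 2073 contribute their day counts.
Then 18 days into October 2073.
Total: 14 + 31 + 31 + 29 + 31 + 30 + 31 + 30 + 31 + 31 + 30 + 31 + 30 + 31 + 31 + 28 + 31 + 30 + 31 + 30 + 31 + 31 + 30 + 18 = 702.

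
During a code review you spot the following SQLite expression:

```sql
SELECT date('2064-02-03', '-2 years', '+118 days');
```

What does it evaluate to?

2062-06-01

Adding -2 years to 2064-02-03 gives 2062-02-03.
Applying '+118 days' to 2062-02-03: counting 118 days forward gives 2062-06-01.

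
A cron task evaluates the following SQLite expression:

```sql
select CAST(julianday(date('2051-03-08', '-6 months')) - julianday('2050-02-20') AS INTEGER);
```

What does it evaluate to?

200

Adding -6 months to 2051-03-08 gives 2050-09-08.
8 days remain in February 2050 after the 20th (28 − 20).
Full months from March 2050 through August 2050 contribute their day counts.
Then 8 days into September 2050.
Total: 8 + 31 + 30 + 31 + 30 + 31 + 31 + 8 = 200.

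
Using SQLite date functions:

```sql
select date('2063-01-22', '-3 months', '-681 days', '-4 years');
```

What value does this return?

2056-12-10

Adding -3 months to 2063-01-22 gives 2062-10-22.
Applying '-681 days' to 2062-10-22: counting 681 days back gives 2060-12-10.
Adding -4 years to 2060-12-10 gives 2056-12-10.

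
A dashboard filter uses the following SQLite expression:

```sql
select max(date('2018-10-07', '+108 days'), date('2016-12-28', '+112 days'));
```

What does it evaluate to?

2019-01-23

date('2018-10-07', '+108 days') → 2019-01-23.
date('2016-12-28', '+112 days') → 2017-04-19.
Later of the two is 2019-01-23.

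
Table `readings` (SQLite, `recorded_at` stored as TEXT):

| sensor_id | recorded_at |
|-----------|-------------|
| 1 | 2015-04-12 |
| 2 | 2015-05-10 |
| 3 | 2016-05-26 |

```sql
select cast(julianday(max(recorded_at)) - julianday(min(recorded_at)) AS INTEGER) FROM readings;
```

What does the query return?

MIN = 2015-04-12, MAX = 2016-05-26.
18 days remain in April 2015 after the 12th (30 − 12).
Full months from May 2015 through April 2016 contribute their day counts.
Then 26 days into May 2016.
Total: 18 + 31 + 30 + 31 + 31 + 30 + 31 + 30 + 31 + 31 + 29 + 31 + 30 + 26 = 410.

410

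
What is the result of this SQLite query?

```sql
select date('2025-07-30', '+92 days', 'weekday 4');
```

Applying '+92 days' to 2025-07-30: counting 92 days forward gives 2025-10-30.
`weekday 4` advances to the next Thursday; 2025-10-30 is already a Thursday, so it stays at 2025-10-30.

2025-10-30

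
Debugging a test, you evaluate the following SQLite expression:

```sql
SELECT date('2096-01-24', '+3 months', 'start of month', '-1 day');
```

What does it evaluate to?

Adding +3 months to 2096-01-24 gives 2096-04-24.
`start of month` rewinds 2096-04-24 to 2096-04-01.
Going back 1 day from 2096-04-01 reaches 2096-03-31 (last day of March, 31 days).

2096-03-31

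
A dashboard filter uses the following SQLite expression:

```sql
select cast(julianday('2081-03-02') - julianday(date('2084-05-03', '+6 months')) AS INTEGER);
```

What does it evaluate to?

Adding +6 months to 2084-05-03 gives 2084-11-03.
29 days remain in March 2081 after the 2nd (31 − 2).
Full months from April 2081 through October 2084 contribute their day counts.
Then 3 days into November 2084.
Total: 29 + 30 + 31 + 30 + 31 + 31 + 30 + 31 + 30 + 31 + 31 + 28 + 31 + 30 + 31 + 30 + 31 + 31 + 30 + 31 + 30 + 31 + 31 + 28 + 31 + 30 + 31 + 30 + 31 + 31 + 30 + 31 + 30 + 31 + 31 + 29 + 31 + 30 + 31 + 30 + 31 + 31 + 30 + 31 + 3 = 1342.
The subtraction is earlier − later, so the result is −1342 → -1342.

-1342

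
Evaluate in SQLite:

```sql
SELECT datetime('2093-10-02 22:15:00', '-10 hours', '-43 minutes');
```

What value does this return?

2093-10-02 11:32:00

-10 hours from 2093-10-02 22:15:00 is 2093-10-02 12:15:00.
-43 minutes from 2093-10-02 12:15:00 is 2093-10-02 11:32:00.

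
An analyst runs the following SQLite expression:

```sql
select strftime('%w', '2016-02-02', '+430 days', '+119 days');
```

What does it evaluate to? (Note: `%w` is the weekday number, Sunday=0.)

5

First apply '+430 days', '+119 days': 2016-02-02 → 2017-08-04.
2017-08-04 is a Friday; with Sunday=0 that is 5.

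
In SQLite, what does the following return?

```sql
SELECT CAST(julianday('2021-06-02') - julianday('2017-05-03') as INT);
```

1491

28 days remain in May 2017 after the 3rd (31 − 3).
Full months from June 2017 through May 2021 contribute their day counts.
Then 2 days into June 2021.
Total: 28 + 30 + 31 + 31 + 30 + 31 + 30 + 31 + 31 + 28 + 31 + 30 + 31 + 30 + 31 + 31 + 30 + 31 + 30 + 31 + 31 + 28 + 31 + 30 + 31 + 30 + 31 + 31 + 30 + 31 + 30 + 31 + 31 + 29 + 31 + 30 + 31 + 30 + 31 + 31 + 30 + 31 + 30 + 31 + 31 + 28 + 31 + 30 + 31 + 2 = 1491.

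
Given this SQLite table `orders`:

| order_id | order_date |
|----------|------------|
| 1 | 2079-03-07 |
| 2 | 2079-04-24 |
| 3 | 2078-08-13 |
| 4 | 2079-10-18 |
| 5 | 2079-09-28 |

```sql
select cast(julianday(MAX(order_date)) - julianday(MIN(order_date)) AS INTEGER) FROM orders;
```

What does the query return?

MIN = 2078-08-13, MAX = 2079-10-18.
18 days remain in August 2078 after the 13th (31 − 13).
Full months from September 2078 through September 2079 contribute their day counts.
Then 18 days into October 2079.
Total: 18 + 30 + 31 + 30 + 31 + 31 + 28 + 31 + 30 + 31 + 30 + 31 + 31 + 30 + 18 = 431.

431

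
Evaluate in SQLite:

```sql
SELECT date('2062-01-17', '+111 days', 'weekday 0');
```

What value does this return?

2062-05-14

Applying '+111 days' to 2062-01-17: counting 111 days forward gives 2062-05-08.
`weekday 0` advances to the next Sunday; 2062-05-08 is a Monday, so it moves forward to 2062-05-14.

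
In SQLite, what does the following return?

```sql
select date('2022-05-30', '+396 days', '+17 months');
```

Applying '+396 days' to 2022-05-30: counting 396 days forward gives 2023-06-30.
Adding +17 months to 2023-06-30 gives 2024-11-30.

2024-11-30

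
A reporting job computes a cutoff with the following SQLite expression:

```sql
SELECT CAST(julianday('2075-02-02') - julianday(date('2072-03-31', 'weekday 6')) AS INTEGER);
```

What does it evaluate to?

`weekday 6` advances to the next Saturday; 2072-03-31 is a Thursday, so it moves forward to 2072-04-02.
28 days remain in April 2072 after the 2nd (30 − 2).
Full months from May 2072 through January 2075 contribute their day counts.
Then 2 days into February 2075.
Total: 28 + 31 + 30 + 31 + 31 + 30 + 31 + 30 + 31 + 31 + 28 + 31 + 30 + 31 + 30 + 31 + 31 + 30 + 31 + 30 + 31 + 31 + 28 + 31 + 30 + 31 + 30 + 31 + 31 + 30 + 31 + 30 + 31 + 31 + 2 = 1036.

1036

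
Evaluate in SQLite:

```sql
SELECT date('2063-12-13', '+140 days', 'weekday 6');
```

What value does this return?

2064-05-03

Applying '+140 days' to 2063-12-13: counting 140 days forward gives 2064-05-01.
`weekday 6` advances to the next Saturday; 2064-05-01 is a Thursday, so it moves forward to 2064-05-03.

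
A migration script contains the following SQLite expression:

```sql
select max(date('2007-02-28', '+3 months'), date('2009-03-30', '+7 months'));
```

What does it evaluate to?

date('2007-02-28', '+3 months') → 2007-05-28.
date('2009-03-30', '+7 months') → 2009-10-30.
Later of the two is 2009-10-30.

2009-10-30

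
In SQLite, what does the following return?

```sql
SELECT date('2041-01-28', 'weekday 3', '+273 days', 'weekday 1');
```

2041-11-04

`weekday 3` advances to the next Wednesday; 2041-01-28 is a Monday, so it moves forward to 2041-01-30.
Applying '+273 days' to 2041-01-30: counting 273 days forward gives 2041-10-30.
`weekday 1` advances to the next Monday; 2041-10-30 is a Wednesday, so it moves forward to 2041-11-04.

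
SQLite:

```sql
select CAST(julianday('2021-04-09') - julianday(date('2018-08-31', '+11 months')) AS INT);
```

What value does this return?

Adding +11 months to 2018-08-31 gives 2019-07-31.
0 days remain in July 2019 after the 31st (31 − 31).
Full months from August 2019 through March 2021 contribute their day counts.
Then 9 days into April 2021.
Total: 0 + 31 + 30 + 31 + 30 + 31 + 31 + 29 + 31 + 30 + 31 + 30 + 31 + 31 + 30 + 31 + 30 + 31 + 31 + 28 + 31 + 9 = 618.

618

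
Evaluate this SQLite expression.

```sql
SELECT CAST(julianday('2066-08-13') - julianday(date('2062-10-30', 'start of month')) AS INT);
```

1412

`start of month` rewinds 2062-10-30 to 2062-10-01.
30 days remain in October 2062 after the 1st (31 − 1).
Full months from November 2062 through July 2066 contribute their day counts.
Then 13 days into August 2066.
Total: 30 + 30 + 31 + 31 + 28 + 31 + 30 + 31 + 30 + 31 + 31 + 30 + 31 + 30 + 31 + 31 + 29 + 31 + 30 + 31 + 30 + 31 + 31 + 30 + 31 + 30 + 31 + 31 + 28 + 31 + 30 + 31 + 30 + 31 + 31 + 30 + 31 + 30 + 31 + 31 + 28 + 31 + 30 + 31 + 30 + 31 + 13 = 1412.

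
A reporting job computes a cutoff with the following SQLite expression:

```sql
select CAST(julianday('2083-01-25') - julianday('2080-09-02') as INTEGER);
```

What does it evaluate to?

875

28 days remain in September 2080 after the 2nd (30 − 2).
Full months from October 2080 through December 2082 contribute their day counts.
Then 25 days into January 2083.
Total: 28 + 31 + 30 + 31 + 31 + 28 + 31 + 30 + 31 + 30 + 31 + 31 + 30 + 31 + 30 + 31 + 31 + 28 + 31 + 30 + 31 + 30 + 31 + 31 + 30 + 31 + 30 + 31 + 25 = 875.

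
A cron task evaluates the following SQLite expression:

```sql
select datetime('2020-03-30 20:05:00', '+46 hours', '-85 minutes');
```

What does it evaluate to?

+46 hours from 2020-03-30 20:05:00 is 2020-04-01 18:05:00 (crosses midnight).
85 minutes = 1h 25m; -85 minutes from 2020-04-01 18:05:00 is 2020-04-01 16:40:00.

2020-04-01 16:40:00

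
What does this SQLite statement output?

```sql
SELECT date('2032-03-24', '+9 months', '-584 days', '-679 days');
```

2029-07-10

Adding +9 months to 2032-03-24 gives 2032-12-24.
Applying '-584 days' to 2032-12-24: counting 584 days back gives 2031-05-20.
Applying '-679 days' to 2031-05-20: counting 679 days back gives 2029-07-10.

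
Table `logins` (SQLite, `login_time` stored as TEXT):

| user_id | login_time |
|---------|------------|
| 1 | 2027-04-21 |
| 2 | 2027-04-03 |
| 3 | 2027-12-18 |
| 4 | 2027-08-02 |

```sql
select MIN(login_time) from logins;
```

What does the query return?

MIN over {2027-04-03, 2027-04-21, 2027-08-02, 2027-12-18}.

2027-04-03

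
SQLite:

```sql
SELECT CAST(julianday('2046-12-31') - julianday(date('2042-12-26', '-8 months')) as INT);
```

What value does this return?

1710

Adding -8 months to 2042-12-26 gives 2042-04-26.
4 days remain in April 2042 after the 26th (30 − 26).
Full months from May 2042 through November 2046 contribute their day counts.
Then 31 days into December 2046.
Total: 4 + 31 + 30 + 31 + 31 + 30 + 31 + 30 + 31 + 31 + 28 + 31 + 30 + 31 + 30 + 31 + 31 + 30 + 31 + 30 + 31 + 31 + 29 + 31 + 30 + 31 + 30 + 31 + 31 + 30 + 31 + 30 + 31 + 31 + 28 + 31 + 30 + 31 + 30 + 31 + 31 + 30 + 31 + 30 + 31 + 31 + 28 + 31 + 30 + 31 + 30 + 31 + 31 + 30 + 31 + 30 + 31 = 1710.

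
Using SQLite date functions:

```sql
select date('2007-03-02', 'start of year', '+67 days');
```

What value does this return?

`start of year` rewinds 2007-03-02 to 2007-01-01.
Applying '+67 days' to 2007-01-01: counting 67 days forward gives 2007-03-09.

2007-03-09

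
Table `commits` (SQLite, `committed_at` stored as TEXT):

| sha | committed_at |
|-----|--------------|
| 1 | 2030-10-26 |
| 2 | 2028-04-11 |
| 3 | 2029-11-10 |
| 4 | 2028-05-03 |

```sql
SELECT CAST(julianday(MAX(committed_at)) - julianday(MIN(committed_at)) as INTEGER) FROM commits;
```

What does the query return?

928

MIN = 2028-04-11, MAX = 2030-10-26.
19 days remain in April 2028 after the 11th (30 − 11).
Full months from May 2028 through September 2030 contribute their day counts.
Then 26 days into October 2030.
Total: 19 + 31 + 30 + 31 + 31 + 30 + 31 + 30 + 31 + 31 + 28 + 31 + 30 + 31 + 30 + 31 + 31 + 30 + 31 + 30 + 31 + 31 + 28 + 31 + 30 + 31 + 30 + 31 + 31 + 30 + 26 = 928.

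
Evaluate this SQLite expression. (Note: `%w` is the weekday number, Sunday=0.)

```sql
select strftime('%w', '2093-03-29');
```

2093-03-29 is a Sunday; with Sunday=0 that is 0.

0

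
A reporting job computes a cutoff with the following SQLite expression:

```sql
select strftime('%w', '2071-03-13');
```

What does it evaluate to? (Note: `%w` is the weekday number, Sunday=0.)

2071-03-13 is a Friday; with Sunday=0 that is 5.

5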